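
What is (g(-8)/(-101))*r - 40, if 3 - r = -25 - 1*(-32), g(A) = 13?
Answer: -3988/101 ≈ -39.485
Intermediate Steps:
r = -4 (r = 3 - (-25 - 1*(-32)) = 3 - (-25 + 32) = 3 - 1*7 = 3 - 7 = -4)
(g(-8)/(-101))*r - 40 = (13/(-101))*(-4) - 40 = (13*(-1/101))*(-4) - 40 = -13/101*(-4) - 40 = 52/101 - 40 = -3988/101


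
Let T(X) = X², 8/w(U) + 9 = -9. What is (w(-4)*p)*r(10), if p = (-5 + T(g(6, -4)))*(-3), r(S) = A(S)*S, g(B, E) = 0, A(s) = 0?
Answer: 0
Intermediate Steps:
w(U) = -4/9 (w(U) = 8/(-9 - 9) = 8/(-18) = 8*(-1/18) = -4/9)
r(S) = 0 (r(S) = 0*S = 0)
p = 15 (p = (-5 + 0²)*(-3) = (-5 + 0)*(-3) = -5*(-3) = 15)
(w(-4)*p)*r(10) = -4/9*15*0 = -20/3*0 = 0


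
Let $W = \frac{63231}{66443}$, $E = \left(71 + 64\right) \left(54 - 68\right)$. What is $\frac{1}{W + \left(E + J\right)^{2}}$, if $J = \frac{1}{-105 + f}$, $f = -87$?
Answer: $\frac{2449354752}{8749390662304907} \approx 2.7995 \cdot 10^{-7}$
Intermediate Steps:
$J = - \frac{1}{192}$ ($J = \frac{1}{-105 - 87} = \frac{1}{-192} = - \frac{1}{192} \approx -0.0052083$)
$E = -1890$ ($E = 135 \left(-14\right) = -1890$)
$W = \frac{63231}{66443}$ ($W = 63231 \cdot \frac{1}{66443} = \frac{63231}{66443} \approx 0.95166$)
$\frac{1}{W + \left(E + J\right)^{2}} = \frac{1}{\frac{63231}{66443} + \left(-1890 - \frac{1}{192}\right)^{2}} = \frac{1}{\frac{63231}{66443} + \left(- \frac{362881}{192}\right)^{2}} = \frac{1}{\frac{63231}{66443} + \frac{131682620161}{36864}} = \frac{1}{\frac{8749390662304907}{2449354752}} = \frac{2449354752}{8749390662304907}$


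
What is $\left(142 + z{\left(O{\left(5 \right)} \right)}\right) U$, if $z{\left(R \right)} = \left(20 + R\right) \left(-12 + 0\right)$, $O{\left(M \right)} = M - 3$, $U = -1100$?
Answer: $134200$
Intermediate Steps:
$O{\left(M \right)} = -3 + M$ ($O{\left(M \right)} = M - 3 = -3 + M$)
$z{\left(R \right)} = -240 - 12 R$ ($z{\left(R \right)} = \left(20 + R\right) \left(-12\right) = -240 - 12 R$)
$\left(142 + z{\left(O{\left(5 \right)} \right)}\right) U = \left(142 - \left(240 + 12 \left(-3 + 5\right)\right)\right) \left(-1100\right) = \left(142 - 264\right) \left(-1100\right) = \left(-122\right) \left(-1100\right) = 134200$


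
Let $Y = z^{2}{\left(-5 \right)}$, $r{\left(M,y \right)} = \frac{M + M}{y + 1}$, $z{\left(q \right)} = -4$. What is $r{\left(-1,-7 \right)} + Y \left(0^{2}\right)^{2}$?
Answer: $\frac{1}{3} \approx 0.33333$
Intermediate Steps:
$r{\left(M,y \right)} = \frac{2 M}{1 + y}$
$Y = 16$ ($Y = \left(-4\right)^{2} = 16$)
$r{\left(-1,-7 \right)} + Y \left(0^{2}\right)^{2} = 2 \left(-1\right) \frac{1}{1 - 7} + 16 \left(0^{2}\right)^{2} = 2 \left(-1\right) \frac{1}{-6} + 16 \cdot 0^{2} = 2 \left(-1\right) \left(- \frac{1}{6}\right) + 16 \cdot 0 = \frac{1}{3} + 0 = \frac{1}{3}$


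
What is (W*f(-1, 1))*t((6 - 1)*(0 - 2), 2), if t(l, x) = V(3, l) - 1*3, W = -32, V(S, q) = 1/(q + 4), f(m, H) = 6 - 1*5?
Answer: 304/3 ≈ 101.33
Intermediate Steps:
f(m, H) = 1 (f(m, H) = 6 - 5 = 1)
V(S, q) = 1/(4 + q)
t(l, x) = -3 + 1/(4 + l) (t(l, x) = 1/(4 + l) - 1*3 = 1/(4 + l) - 3 = -3 + 1/(4 + l))
(W*f(-1, 1))*t((6 - 1)*(0 - 2), 2) = (-32*1)*((-11 - 3*(6 - 1)*(0 - 2))/(4 + (6 - 1)*(0 - 2))) = -32*(-11 - 15*(-2))/(4 + 5*(-2)) = -32*(-11 - 3*(-10))/(4 - 10) = -32*(-11 + 30)/(-6) = -(-16)*19/3 = -32*(-19/6) = 304/3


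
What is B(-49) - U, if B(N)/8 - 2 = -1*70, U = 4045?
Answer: -4589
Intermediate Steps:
B(N) = -544 (B(N) = 16 + 8*(-1*70) = 16 + 8*(-70) = 16 - 560 = -544)
B(-49) - U = -544 - 1*4045 = -544 - 4045 = -4589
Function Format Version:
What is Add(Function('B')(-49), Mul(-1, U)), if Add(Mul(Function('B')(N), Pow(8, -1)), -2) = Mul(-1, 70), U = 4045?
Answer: -4589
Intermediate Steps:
Function('B')(N) = -544 (Function('B')(N) = Add(16, Mul(8, Mul(-1, 70))) = Add(16, Mul(8, -70)) = Add(16, -560) = -544)
Add(Function('B')(-49), Mul(-1, U)) = Add(-544, Mul(-1, 4045)) = Add(-544, -4045) = -4589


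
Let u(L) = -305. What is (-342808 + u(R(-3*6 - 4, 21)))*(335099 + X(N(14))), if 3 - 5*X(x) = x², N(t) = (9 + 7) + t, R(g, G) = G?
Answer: -574576343574/5 ≈ -1.1492e+11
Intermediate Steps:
N(t) = 16 + t
X(x) = ⅗ - x²/5
(-342808 + u(R(-3*6 - 4, 21)))*(335099 + X(N(14))) = (-342808 - 305)*(335099 + (⅗ - (16 + 14)²/5)) = -343113*(335099 + (⅗ - ⅕*30²)) = -343113*(335099 + (⅗ - ⅕*900)) = -343113*(335099 + (⅗ - 180)) = -343113*(335099 - 897/5) = -343113*1674598/5 = -574576343574/5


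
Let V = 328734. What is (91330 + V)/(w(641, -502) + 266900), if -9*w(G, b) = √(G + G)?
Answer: 4540660804800/2885042204359 + 1890288*√1282/2885042204359 ≈ 1.5739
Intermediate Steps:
w(G, b) = -√2*√G/9 (w(G, b) = -√(G + G)/9 = -√2*√G/9)
(91330 + V)/(w(641, -502) + 266900) = (91330 + 328734)/(-√2*√641/9 + 266900) = 420064/(-√1282/9 + 266900) = 420064/(266900 - √1282/9)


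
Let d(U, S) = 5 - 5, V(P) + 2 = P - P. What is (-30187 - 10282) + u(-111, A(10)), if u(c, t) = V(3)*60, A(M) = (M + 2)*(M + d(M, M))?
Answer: -40589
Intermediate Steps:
V(P) = -2 (V(P) = -2 + (P - P) = -2 + 0 = -2)
d(U, S) = 0
A(M) = M*(2 + M) (A(M) = (M + 2)*(M + 0) = (2 + M)*M = M*(2 + M))
u(c, t) = -120 (u(c, t) = -2*60 = -120)
(-30187 - 10282) + u(-111, A(10)) = (-30187 - 10282) - 120 = -40469 - 120 = -40589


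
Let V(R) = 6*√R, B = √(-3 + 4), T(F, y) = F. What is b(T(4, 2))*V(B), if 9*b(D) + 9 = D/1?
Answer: -10/3 ≈ -3.3333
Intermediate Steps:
B = 1 (B = √1 = 1)
b(D) = -1 + D/9 (b(D) = -1 + (D/1)/9 = -1 + (D*1)/9 = -1 + D/9)
b(T(4, 2))*V(B) = (-1 + (⅑)*4)*(6*√1) = (-1 + 4/9)*(6*1) = -5/9*6 = -10/3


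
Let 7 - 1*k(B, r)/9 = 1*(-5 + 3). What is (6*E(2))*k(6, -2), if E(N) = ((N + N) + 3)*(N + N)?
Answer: 13608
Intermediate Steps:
k(B, r) = 81 (k(B, r) = 63 - 9*(-5 + 3) = 63 - 9*(-2) = 63 + 18 = 81)
E(N) = 2*N*(3 + 2*N) (E(N) = (2*N + 3)*(2*N) = (3 + 2*N)*(2*N) = 2*N*(3 + 2*N))
(6*E(2))*k(6, -2) = (6*(2*2*(3 + 2*2)))*81 = (6*(2*2*(3 + 4)))*81 = (6*(2*2*7))*81 = (6*28)*81 = 168*81 = 13608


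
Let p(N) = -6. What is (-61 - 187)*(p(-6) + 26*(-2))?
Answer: 14384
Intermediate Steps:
(-61 - 187)*(p(-6) + 26*(-2)) = (-61 - 187)*(-6 + 26*(-2)) = -248*(-6 - 52) = -248*(-58) = 14384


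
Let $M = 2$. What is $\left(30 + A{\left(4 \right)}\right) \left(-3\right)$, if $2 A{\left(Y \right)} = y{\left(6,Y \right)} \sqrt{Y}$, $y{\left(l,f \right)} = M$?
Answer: $-96$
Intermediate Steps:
$y{\left(l,f \right)} = 2$
$A{\left(Y \right)} = \sqrt{Y}$ ($A{\left(Y \right)} = \frac{2 \sqrt{Y}}{2} = \sqrt{Y}$)
$\left(30 + A{\left(4 \right)}\right) \left(-3\right) = \left(30 + \sqrt{4}\right) \left(-3\right) = \left(30 + 2\right) \left(-3\right) = 32 \left(-3\right) = -96$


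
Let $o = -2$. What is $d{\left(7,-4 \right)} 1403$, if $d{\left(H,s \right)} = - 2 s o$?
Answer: $-22448$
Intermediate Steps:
$d{\left(H,s \right)} = 4 s$ ($d{\left(H,s \right)} = - 2 s \left(-2\right) = 4 s$)
$d{\left(7,-4 \right)} 1403 = 4 \left(-4\right) 1403 = \left(-16\right) 1403 = -22448$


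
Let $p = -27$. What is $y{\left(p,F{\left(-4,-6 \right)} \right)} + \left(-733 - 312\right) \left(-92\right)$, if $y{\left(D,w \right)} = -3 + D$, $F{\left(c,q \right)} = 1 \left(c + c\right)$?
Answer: $96110$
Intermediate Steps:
$F{\left(c,q \right)} = 2 c$ ($F{\left(c,q \right)} = 1 \cdot 2 c = 2 c$)
$y{\left(p,F{\left(-4,-6 \right)} \right)} + \left(-733 - 312\right) \left(-92\right) = \left(-3 - 27\right) + \left(-733 - 312\right) \left(-92\right) = -30 - -96140 = -30 + 96140 = 96110$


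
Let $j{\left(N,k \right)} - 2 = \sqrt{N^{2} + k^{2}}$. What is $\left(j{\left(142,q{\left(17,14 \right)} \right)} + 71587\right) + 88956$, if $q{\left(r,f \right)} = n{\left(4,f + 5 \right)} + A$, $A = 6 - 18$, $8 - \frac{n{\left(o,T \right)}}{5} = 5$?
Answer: $160545 + \sqrt{20173} \approx 1.6069 \cdot 10^{5}$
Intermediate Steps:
$n{\left(o,T \right)} = 15$ ($n{\left(o,T \right)} = 40 - 25 = 15$)
$A = -12$ ($A = 6 - 18 = -12$)
$q{\left(r,f \right)} = 3$ ($q{\left(r,f \right)} = 15 - 12 = 3$)
$j{\left(N,k \right)} = 2 + \sqrt{N^{2} + k^{2}}$
$\left(j{\left(142,q{\left(17,14 \right)} \right)} + 71587\right) + 88956 = \left(\left(2 + \sqrt{142^{2} + 3^{2}}\right) + 71587\right) + 88956 = \left(\left(2 + \sqrt{20164 + 9}\right) + 71587\right) + 88956 = \left(\left(2 + \sqrt{20173}\right) + 71587\right) + 88956 = \left(71589 + \sqrt{20173}\right) + 88956 = 160545 + \sqrt{20173}$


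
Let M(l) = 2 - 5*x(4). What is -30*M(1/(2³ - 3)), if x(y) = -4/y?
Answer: -210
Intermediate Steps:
M(l) = 7 (M(l) = 2 - (-20)/4 = 2 - 5*(-1) = 2 + 5 = 7)
-30*M(1/(2³ - 3)) = -30*7 = -210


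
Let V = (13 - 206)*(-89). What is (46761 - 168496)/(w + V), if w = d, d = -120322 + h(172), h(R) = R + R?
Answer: 121735/102801 ≈ 1.1842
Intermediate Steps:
V = 17177 (V = -193*(-89) = 17177)
h(R) = 2*R
d = -119978 (d = -120322 + 2*172 = -120322 + 344 = -119978)
w = -119978
(46761 - 168496)/(w + V) = (46761 - 168496)/(-119978 + 17177) = -121735/(-102801) = -121735*(-1/102801) = 121735/102801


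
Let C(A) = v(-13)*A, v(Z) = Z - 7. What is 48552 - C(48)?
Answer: 49512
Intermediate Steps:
v(Z) = -7 + Z
C(A) = -20*A (C(A) = (-7 - 13)*A = -20*A)
48552 - C(48) = 48552 - (-20)*48 = 48552 - 1*(-960) = 48552 + 960 = 49512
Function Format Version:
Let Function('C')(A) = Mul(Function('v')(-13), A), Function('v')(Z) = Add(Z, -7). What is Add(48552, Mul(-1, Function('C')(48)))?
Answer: 49512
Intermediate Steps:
Function('v')(Z) = Add(-7, Z)
Function('C')(A) = Mul(-20, A) (Function('C')(A) = Mul(Add(-7, -13), A) = Mul(-20, A))
Add(48552, Mul(-1, Function('C')(48))) = Add(48552, Mul(-1, Mul(-20, 48))) = Add(48552, Mul(-1, -960)) = Add(48552, 960) = 49512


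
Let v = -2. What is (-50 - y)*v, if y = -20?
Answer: 60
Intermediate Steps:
(-50 - y)*v = (-50 - 1*(-20))*(-2) = (-50 + 20)*(-2) = -30*(-2) = 60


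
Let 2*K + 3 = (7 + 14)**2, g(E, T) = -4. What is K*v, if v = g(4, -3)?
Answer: -876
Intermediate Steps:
K = 219 (K = -3/2 + (7 + 14)**2/2 = -3/2 + (1/2)*21**2 = -3/2 + (1/2)*441 = -3/2 + 441/2 = 219)
v = -4
K*v = 219*(-4) = -876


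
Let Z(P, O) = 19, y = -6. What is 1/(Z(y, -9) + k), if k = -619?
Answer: -1/600 ≈ -0.0016667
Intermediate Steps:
1/(Z(y, -9) + k) = 1/(19 - 619) = 1/(-600) = -1/600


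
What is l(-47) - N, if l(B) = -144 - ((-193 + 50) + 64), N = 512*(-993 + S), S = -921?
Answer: 979903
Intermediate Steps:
N = -979968 (N = 512*(-993 - 921) = 512*(-1914) = -979968)
l(B) = -65 (l(B) = -144 - (-143 + 64) = -144 - 1*(-79) = -144 + 79 = -65)
l(-47) - N = -65 - 1*(-979968) = -65 + 979968 = 979903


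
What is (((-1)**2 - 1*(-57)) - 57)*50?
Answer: 50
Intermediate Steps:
(((-1)**2 - 1*(-57)) - 57)*50 = ((1 + 57) - 57)*50 = (58 - 57)*50 = 1*50 = 50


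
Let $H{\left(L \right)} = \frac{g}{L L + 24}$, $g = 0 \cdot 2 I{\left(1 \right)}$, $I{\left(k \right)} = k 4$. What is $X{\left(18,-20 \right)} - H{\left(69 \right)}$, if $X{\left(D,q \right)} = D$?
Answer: $18$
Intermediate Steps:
$I{\left(k \right)} = 4 k$
$g = 0$ ($g = 0 \cdot 2 \cdot 4 \cdot 1 = 0 \cdot 4 = 0$)
$H{\left(L \right)} = 0$ ($H{\left(L \right)} = \frac{0}{L L + 24} = \frac{0}{L^{2} + 24} = \frac{0}{24 + L^{2}} = 0$)
$X{\left(18,-20 \right)} - H{\left(69 \right)} = 18 - 0 = 18 + 0 = 18$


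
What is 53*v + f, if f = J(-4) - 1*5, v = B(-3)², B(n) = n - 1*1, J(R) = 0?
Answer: 843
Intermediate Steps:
B(n) = -1 + n (B(n) = n - 1 = -1 + n)
v = 16 (v = (-1 - 3)² = (-4)² = 16)
f = -5 (f = 0 - 1*5 = 0 - 5 = -5)
53*v + f = 53*16 - 5 = 848 - 5 = 843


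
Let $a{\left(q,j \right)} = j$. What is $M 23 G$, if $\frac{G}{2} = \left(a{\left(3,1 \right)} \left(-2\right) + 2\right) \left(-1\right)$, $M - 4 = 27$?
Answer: $0$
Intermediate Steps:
$M = 31$ ($M = 4 + 27 = 31$)
$G = 0$ ($G = 2 \left(1 \left(-2\right) + 2\right) \left(-1\right) = 2 \left(-2 + 2\right) \left(-1\right) = 2 \cdot 0 \left(-1\right) = 2 \cdot 0 = 0$)
$M 23 G = 31 \cdot 23 \cdot 0 = 713 \cdot 0 = 0$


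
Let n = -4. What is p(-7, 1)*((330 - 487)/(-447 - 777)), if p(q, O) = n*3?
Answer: -157/102 ≈ -1.5392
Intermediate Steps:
p(q, O) = -12 (p(q, O) = -4*3 = -12)
p(-7, 1)*((330 - 487)/(-447 - 777)) = -12*(330 - 487)/(-447 - 777) = -(-1884)/(-1224) = -(-1884)*(-1)/1224 = -12*157/1224 = -157/102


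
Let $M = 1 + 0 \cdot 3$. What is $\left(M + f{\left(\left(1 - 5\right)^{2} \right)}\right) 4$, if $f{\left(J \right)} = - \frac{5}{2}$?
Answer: $-6$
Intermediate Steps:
$f{\left(J \right)} = - \frac{5}{2}$ ($f{\left(J \right)} = \left(-5\right) \frac{1}{2} = - \frac{5}{2}$)
$M = 1$ ($M = 1 + 0 = 1$)
$\left(M + f{\left(\left(1 - 5\right)^{2} \right)}\right) 4 = \left(1 - \frac{5}{2}\right) 4 = \left(- \frac{3}{2}\right) 4 = -6$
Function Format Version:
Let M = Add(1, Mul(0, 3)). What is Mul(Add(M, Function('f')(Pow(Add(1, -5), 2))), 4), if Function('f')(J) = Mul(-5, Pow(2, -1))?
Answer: -6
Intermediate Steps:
Function('f')(J) = Rational(-5, 2) (Function('f')(J) = Mul(-5, Rational(1, 2)) = Rational(-5, 2))
M = 1 (M = Add(1, 0) = 1)
Mul(Add(M, Function('f')(Pow(Add(1, -5), 2))), 4) = Mul(Add(1, Rational(-5, 2)), 4) = Mul(Rational(-3, 2), 4) = -6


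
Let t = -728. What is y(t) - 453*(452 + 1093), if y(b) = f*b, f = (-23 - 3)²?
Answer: -1192013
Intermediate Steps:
f = 676 (f = (-26)² = 676)
y(b) = 676*b
y(t) - 453*(452 + 1093) = 676*(-728) - 453*(452 + 1093) = -492128 - 453*1545 = -492128 - 699885 = -1192013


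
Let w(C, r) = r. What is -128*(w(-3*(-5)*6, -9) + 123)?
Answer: -14592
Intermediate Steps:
-128*(w(-3*(-5)*6, -9) + 123) = -128*(-9 + 123) = -128*114 = -14592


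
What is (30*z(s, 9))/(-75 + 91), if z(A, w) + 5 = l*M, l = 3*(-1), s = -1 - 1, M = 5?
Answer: -75/2 ≈ -37.500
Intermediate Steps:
s = -2
l = -3
z(A, w) = -20 (z(A, w) = -5 - 3*5 = -5 - 15 = -20)
(30*z(s, 9))/(-75 + 91) = (30*(-20))/(-75 + 91) = -600/16 = -600*1/16 = -75/2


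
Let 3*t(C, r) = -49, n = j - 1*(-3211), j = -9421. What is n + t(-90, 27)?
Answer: -18679/3 ≈ -6226.3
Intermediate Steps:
n = -6210 (n = -9421 - 1*(-3211) = -9421 + 3211 = -6210)
t(C, r) = -49/3 (t(C, r) = (⅓)*(-49) = -49/3)
n + t(-90, 27) = -6210 - 49/3 = -18679/3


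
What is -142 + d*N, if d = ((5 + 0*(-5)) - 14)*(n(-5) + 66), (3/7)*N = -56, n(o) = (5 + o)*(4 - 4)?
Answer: 77474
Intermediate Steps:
n(o) = 0 (n(o) = (5 + o)*0 = 0)
N = -392/3 (N = (7/3)*(-56) = -392/3 ≈ -130.67)
d = -594 (d = ((5 + 0*(-5)) - 14)*(0 + 66) = ((5 + 0) - 14)*66 = (5 - 14)*66 = -9*66 = -594)
-142 + d*N = -142 - 594*(-392/3) = -142 + 77616 = 77474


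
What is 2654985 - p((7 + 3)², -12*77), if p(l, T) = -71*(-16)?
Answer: 2653849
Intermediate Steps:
p(l, T) = 1136
2654985 - p((7 + 3)², -12*77) = 2654985 - 1*1136 = 2654985 - 1136 = 2653849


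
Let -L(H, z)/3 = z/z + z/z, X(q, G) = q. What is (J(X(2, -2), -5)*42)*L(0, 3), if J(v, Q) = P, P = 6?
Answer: -1512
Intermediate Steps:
J(v, Q) = 6
L(H, z) = -6 (L(H, z) = -3*(z/z + z/z) = -3*(1 + 1) = -3*2 = -6)
(J(X(2, -2), -5)*42)*L(0, 3) = (6*42)*(-6) = 252*(-6) = -1512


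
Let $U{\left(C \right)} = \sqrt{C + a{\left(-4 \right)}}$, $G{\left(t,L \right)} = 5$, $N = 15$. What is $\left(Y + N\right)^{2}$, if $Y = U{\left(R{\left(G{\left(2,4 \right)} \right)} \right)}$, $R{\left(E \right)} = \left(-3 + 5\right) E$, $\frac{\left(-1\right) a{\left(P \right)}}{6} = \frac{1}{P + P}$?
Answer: $\frac{\left(30 + \sqrt{43}\right)^{2}}{4} \approx 334.11$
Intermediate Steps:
$a{\left(P \right)} = - \frac{3}{P}$ ($a{\left(P \right)} = - \frac{6}{P + P} = - \frac{6}{2 P} = - 6 \frac{1}{2 P} = - \frac{3}{P}$)
$R{\left(E \right)} = 2 E$
$U{\left(C \right)} = \sqrt{\frac{3}{4} + C}$ ($U{\left(C \right)} = \sqrt{C - \frac{3}{-4}} = \sqrt{C - - \frac{3}{4}} = \sqrt{C + \frac{3}{4}} = \sqrt{\frac{3}{4} + C}$)
$Y = \frac{\sqrt{43}}{2}$ ($Y = \frac{\sqrt{3 + 4 \cdot 2 \cdot 5}}{2} = \frac{\sqrt{3 + 4 \cdot 10}}{2} = \frac{\sqrt{3 + 40}}{2} = \frac{\sqrt{43}}{2} \approx 3.2787$)
$\left(Y + N\right)^{2} = \left(\frac{\sqrt{43}}{2} + 15\right)^{2} = \left(15 + \frac{\sqrt{43}}{2}\right)^{2}$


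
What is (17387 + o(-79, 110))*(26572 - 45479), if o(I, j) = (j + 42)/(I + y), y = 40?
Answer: -12817830487/39 ≈ -3.2866e+8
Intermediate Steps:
o(I, j) = (42 + j)/(40 + I) (o(I, j) = (j + 42)/(I + 40) = (42 + j)/(40 + I))
(17387 + o(-79, 110))*(26572 - 45479) = (17387 + (42 + 110)/(40 - 79))*(26572 - 45479) = (17387 + 152/(-39))*(-18907) = (17387 - 1/39*152)*(-18907) = (17387 - 152/39)*(-18907) = (677941/39)*(-18907) = -12817830487/39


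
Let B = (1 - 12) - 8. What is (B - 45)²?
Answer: 4096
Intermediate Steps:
B = -19 (B = -11 - 8 = -19)
(B - 45)² = (-19 - 45)² = (-64)² = 4096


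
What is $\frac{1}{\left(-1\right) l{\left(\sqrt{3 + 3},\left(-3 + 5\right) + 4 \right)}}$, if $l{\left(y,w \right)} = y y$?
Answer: $- \frac{1}{6} \approx -0.16667$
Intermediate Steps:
$l{\left(y,w \right)} = y^{2}$
$\frac{1}{\left(-1\right) l{\left(\sqrt{3 + 3},\left(-3 + 5\right) + 4 \right)}} = \frac{1}{\left(-1\right) \left(\sqrt{3 + 3}\right)^{2}} = \frac{1}{\left(-1\right) \left(\sqrt{6}\right)^{2}} = \frac{1}{\left(-1\right) 6} = \frac{1}{-6} = - \frac{1}{6}$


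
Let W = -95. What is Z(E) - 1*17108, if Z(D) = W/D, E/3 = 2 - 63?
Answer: -3130669/183 ≈ -17107.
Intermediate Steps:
E = -183 (E = 3*(2 - 63) = 3*(-61) = -183)
Z(D) = -95/D
Z(E) - 1*17108 = -95/(-183) - 1*17108 = -95*(-1/183) - 17108 = 95/183 - 17108 = -3130669/183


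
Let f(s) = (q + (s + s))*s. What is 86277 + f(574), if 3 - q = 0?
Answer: 746951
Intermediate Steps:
q = 3 (q = 3 - 1*0 = 3 + 0 = 3)
f(s) = s*(3 + 2*s) (f(s) = (3 + (s + s))*s = (3 + 2*s)*s = s*(3 + 2*s))
86277 + f(574) = 86277 + 574*(3 + 2*574) = 86277 + 574*(3 + 1148) = 86277 + 574*1151 = 86277 + 660674 = 746951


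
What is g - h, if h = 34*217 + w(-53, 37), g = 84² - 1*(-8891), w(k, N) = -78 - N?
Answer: 8684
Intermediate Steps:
g = 15947 (g = 7056 + 8891 = 15947)
h = 7263 (h = 34*217 + (-78 - 1*37) = 7378 + (-78 - 37) = 7378 - 115 = 7263)
g - h = 15947 - 1*7263 = 15947 - 7263 = 8684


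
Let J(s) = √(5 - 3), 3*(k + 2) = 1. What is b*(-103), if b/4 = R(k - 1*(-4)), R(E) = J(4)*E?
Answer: -2884*√2/3 ≈ -1359.5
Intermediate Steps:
k = -5/3 (k = -2 + (⅓)*1 = -2 + ⅓ = -5/3 ≈ -1.6667)
J(s) = √2
R(E) = E*√2 (R(E) = √2*E = E*√2)
b = 28*√2/3 (b = 4*((-5/3 - 1*(-4))*√2) = 4*((-5/3 + 4)*√2) = 4*(7*√2/3) = 28*√2/3 ≈ 13.199)
b*(-103) = (28*√2/3)*(-103) = -2884*√2/3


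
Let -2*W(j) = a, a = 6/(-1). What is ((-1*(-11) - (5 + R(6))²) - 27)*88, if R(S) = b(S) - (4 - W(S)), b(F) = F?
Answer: -10208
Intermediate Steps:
a = -6 (a = 6*(-1) = -6)
W(j) = 3 (W(j) = -½*(-6) = 3)
R(S) = -1 + S (R(S) = S - (4 - 1*3) = S - (4 - 3) = S - 1*1 = S - 1 = -1 + S)
((-1*(-11) - (5 + R(6))²) - 27)*88 = ((-1*(-11) - (5 + (-1 + 6))²) - 27)*88 = ((11 - (5 + 5)²) - 27)*88 = ((11 - 1*10²) - 27)*88 = ((11 - 1*100) - 27)*88 = ((11 - 100) - 27)*88 = (-89 - 27)*88 = -116*88 = -10208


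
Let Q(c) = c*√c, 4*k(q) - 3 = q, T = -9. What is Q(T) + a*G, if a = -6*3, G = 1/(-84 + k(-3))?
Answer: 3/14 - 27*I ≈ 0.21429 - 27.0*I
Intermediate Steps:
k(q) = ¾ + q/4
Q(c) = c^(3/2)
G = -1/84 (G = 1/(-84 + (¾ + (¼)*(-3))) = 1/(-84 + (¾ - ¾)) = 1/(-84 + 0) = 1/(-84) = -1/84 ≈ -0.011905)
a = -18
Q(T) + a*G = (-9)^(3/2) - 18*(-1/84) = -27*I + 3/14 = 3/14 - 27*I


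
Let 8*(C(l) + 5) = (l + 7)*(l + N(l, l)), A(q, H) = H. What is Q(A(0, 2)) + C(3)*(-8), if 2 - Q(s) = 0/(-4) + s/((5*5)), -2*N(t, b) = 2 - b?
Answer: 173/25 ≈ 6.9200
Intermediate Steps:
N(t, b) = -1 + b/2 (N(t, b) = -(2 - b)/2 = -1 + b/2)
C(l) = -5 + (-1 + 3*l/2)*(7 + l)/8 (C(l) = -5 + ((l + 7)*(l + (-1 + l/2)))/8 = -5 + ((7 + l)*(-1 + 3*l/2))/8 = -5 + ((-1 + 3*l/2)*(7 + l))/8 = -5 + (-1 + 3*l/2)*(7 + l)/8)
Q(s) = 2 - s/25 (Q(s) = 2 - (0/(-4) + s/((5*5))) = 2 - (0*(-¼) + s/25) = 2 - (0 + s*(1/25)) = 2 - (0 + s/25) = 2 - s/25)
Q(A(0, 2)) + C(3)*(-8) = (2 - 1/25*2) + (-47/8 + (3/16)*3² + (19/16)*3)*(-8) = (2 - 2/25) + (-47/8 + (3/16)*9 + 57/16)*(-8) = 48/25 + (-47/8 + 27/16 + 57/16)*(-8) = 48/25 - 5/8*(-8) = 48/25 + 5 = 173/25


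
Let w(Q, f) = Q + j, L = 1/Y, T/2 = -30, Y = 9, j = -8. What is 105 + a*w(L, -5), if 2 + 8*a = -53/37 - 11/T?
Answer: 17295323/159840 ≈ 108.20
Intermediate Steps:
T = -60 (T = 2*(-30) = -60)
L = ⅑ (L = 1/9 = ⅑ ≈ 0.11111)
w(Q, f) = -8 + Q (w(Q, f) = Q - 8 = -8 + Q)
a = -7213/17760 (a = -¼ + (-53/37 - 11/(-60))/8 = -¼ + (-53*1/37 - 11*(-1/60))/8 = -¼ + (-53/37 + 11/60)/8 = -¼ + (⅛)*(-2773/2220) = -¼ - 2773/17760 = -7213/17760 ≈ -0.40614)
105 + a*w(L, -5) = 105 - 7213*(-8 + ⅑)/17760 = 105 - 7213/17760*(-71/9) = 105 + 512123/159840 = 17295323/159840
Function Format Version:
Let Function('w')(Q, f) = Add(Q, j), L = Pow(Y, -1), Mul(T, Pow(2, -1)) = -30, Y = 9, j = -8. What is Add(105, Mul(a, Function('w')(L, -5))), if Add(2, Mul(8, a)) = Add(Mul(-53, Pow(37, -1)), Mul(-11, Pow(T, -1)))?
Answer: Rational(17295323, 159840) ≈ 108.20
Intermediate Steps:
T = -60 (T = Mul(2, -30) = -60)
L = Rational(1, 9) (L = Pow(9, -1) = Rational(1, 9) ≈ 0.11111)
Function('w')(Q, f) = Add(-8, Q) (Function('w')(Q, f) = Add(Q, -8) = Add(-8, Q))
a = Rational(-7213, 17760) (a = Add(Rational(-1, 4), Mul(Rational(1, 8), Add(Mul(-53, Pow(37, -1)), Mul(-11, Pow(-60, -1))))) = Add(Rational(-1, 4), Mul(Rational(1, 8), Add(Mul(-53, Rational(1, 37)), Mul(-11, Rational(-1, 60))))) = Add(Rational(-1, 4), Mul(Rational(1, 8), Add(Rational(-53, 37), Rational(11, 60)))) = Add(Rational(-1, 4), Mul(Rational(1, 8), Rational(-2773, 2220))) = Add(Rational(-1, 4), Rational(-2773, 17760)) = Rational(-7213, 17760) ≈ -0.40614)
Add(105, Mul(a, Function('w')(L, -5))) = Add(105, Mul(Rational(-7213, 17760), Add(-8, Rational(1, 9)))) = Add(105, Mul(Rational(-7213, 17760), Rational(-71, 9))) = Add(105, Rational(512123, 159840)) = Rational(17295323, 159840)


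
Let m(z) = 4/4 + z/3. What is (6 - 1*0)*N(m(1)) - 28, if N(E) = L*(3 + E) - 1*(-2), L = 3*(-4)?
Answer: -328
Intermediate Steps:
L = -12
m(z) = 1 + z/3 (m(z) = 4*(¼) + z*(⅓) = 1 + z/3)
N(E) = -34 - 12*E (N(E) = -12*(3 + E) - 1*(-2) = (-36 - 12*E) + 2 = -34 - 12*E)
(6 - 1*0)*N(m(1)) - 28 = (6 - 1*0)*(-34 - 12*(1 + (⅓)*1)) - 28 = (6 + 0)*(-34 - 12*(1 + ⅓)) - 28 = 6*(-34 - 12*4/3) - 28 = 6*(-34 - 16) - 28 = 6*(-50) - 28 = -300 - 28 = -328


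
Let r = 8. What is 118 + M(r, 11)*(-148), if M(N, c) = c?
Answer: -1510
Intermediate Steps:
118 + M(r, 11)*(-148) = 118 + 11*(-148) = 118 - 1628 = -1510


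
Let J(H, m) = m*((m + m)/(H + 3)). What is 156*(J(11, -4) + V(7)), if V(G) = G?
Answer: 10140/7 ≈ 1448.6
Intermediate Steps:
J(H, m) = 2*m²/(3 + H) (J(H, m) = m*((2*m)/(3 + H)) = m*(2*m/(3 + H)) = 2*m²/(3 + H))
156*(J(11, -4) + V(7)) = 156*(2*(-4)²/(3 + 11) + 7) = 156*(2*16/14 + 7) = 156*(2*16*(1/14) + 7) = 156*(16/7 + 7) = 156*(65/7) = 10140/7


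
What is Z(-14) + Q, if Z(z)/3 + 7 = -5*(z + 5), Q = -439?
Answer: -325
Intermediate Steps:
Z(z) = -96 - 15*z (Z(z) = -21 + 3*(-5*(z + 5)) = -21 + 3*(-5*(5 + z)) = -21 + 3*(-25 - 5*z) = -21 + (-75 - 15*z) = -96 - 15*z)
Z(-14) + Q = (-96 - 15*(-14)) - 439 = (-96 + 210) - 439 = 114 - 439 = -325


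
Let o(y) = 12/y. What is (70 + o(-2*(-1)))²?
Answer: 5776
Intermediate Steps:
(70 + o(-2*(-1)))² = (70 + 12/((-2*(-1))))² = (70 + 12/2)² = (70 + 12*(½))² = (70 + 6)² = 76² = 5776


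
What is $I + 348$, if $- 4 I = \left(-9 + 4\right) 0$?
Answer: $348$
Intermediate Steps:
$I = 0$ ($I = - \frac{\left(-9 + 4\right) 0}{4} = - \frac{\left(-5\right) 0}{4} = \left(- \frac{1}{4}\right) 0 = 0$)
$I + 348 = 0 + 348 = 348$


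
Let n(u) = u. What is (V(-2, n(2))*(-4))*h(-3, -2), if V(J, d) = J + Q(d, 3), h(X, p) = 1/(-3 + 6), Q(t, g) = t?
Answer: 0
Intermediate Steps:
h(X, p) = 1/3
V(J, d) = J + d
(V(-2, n(2))*(-4))*h(-3, -2) = ((-2 + 2)*(-4))*(1/3) = (0*(-4))*(1/3) = 0*(1/3) = 0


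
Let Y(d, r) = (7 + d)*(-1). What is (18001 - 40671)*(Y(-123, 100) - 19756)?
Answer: 445238800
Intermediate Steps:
Y(d, r) = -7 - d
(18001 - 40671)*(Y(-123, 100) - 19756) = (18001 - 40671)*((-7 - 1*(-123)) - 19756) = -22670*((-7 + 123) - 19756) = -22670*(116 - 19756) = -22670*(-19640) = 445238800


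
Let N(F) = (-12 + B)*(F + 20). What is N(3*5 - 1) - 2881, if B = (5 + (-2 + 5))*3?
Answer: -2473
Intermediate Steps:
B = 24 (B = (5 + 3)*3 = 8*3 = 24)
N(F) = 240 + 12*F (N(F) = (-12 + 24)*(F + 20) = 12*(20 + F) = 240 + 12*F)
N(3*5 - 1) - 2881 = (240 + 12*(3*5 - 1)) - 2881 = (240 + 12*(15 - 1)) - 2881 = (240 + 12*14) - 2881 = (240 + 168) - 2881 = 408 - 2881 = -2473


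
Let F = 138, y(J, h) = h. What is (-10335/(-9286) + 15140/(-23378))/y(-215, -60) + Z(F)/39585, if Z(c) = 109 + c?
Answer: -668114427/440688859240 ≈ -0.0015161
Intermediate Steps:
(-10335/(-9286) + 15140/(-23378))/y(-215, -60) + Z(F)/39585 = (-10335/(-9286) + 15140/(-23378))/(-60) + (109 + 138)/39585 = (-10335*(-1/9286) + 15140*(-1/23378))*(-1/60) + 247*(1/39585) = (10335/9286 - 7570/11689)*(-1/60) + 19/3045 = (50510795/108544054)*(-1/60) + 19/3045 = -10102159/1302528648 + 19/3045 = -668114427/440688859240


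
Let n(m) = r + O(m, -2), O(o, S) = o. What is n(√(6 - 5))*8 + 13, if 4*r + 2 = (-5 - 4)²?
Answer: 179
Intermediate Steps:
r = 79/4 (r = -½ + (-5 - 4)²/4 = -½ + (¼)*(-9)² = -½ + (¼)*81 = -½ + 81/4 = 79/4 ≈ 19.750)
n(m) = 79/4 + m
n(√(6 - 5))*8 + 13 = (79/4 + √(6 - 5))*8 + 13 = (79/4 + √1)*8 + 13 = (79/4 + 1)*8 + 13 = (83/4)*8 + 13 = 166 + 13 = 179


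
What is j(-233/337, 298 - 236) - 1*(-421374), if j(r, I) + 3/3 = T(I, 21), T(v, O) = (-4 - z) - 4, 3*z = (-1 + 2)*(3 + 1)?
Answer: 1264091/3 ≈ 4.2136e+5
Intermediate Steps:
z = 4/3 (z = ((-1 + 2)*(3 + 1))/3 = (1*4)/3 = (⅓)*4 = 4/3 ≈ 1.3333)
T(v, O) = -28/3 (T(v, O) = (-4 - 1*4/3) - 4 = (-4 - 4/3) - 4 = -16/3 - 4 = -28/3)
j(r, I) = -31/3 (j(r, I) = -1 - 28/3 = -31/3)
j(-233/337, 298 - 236) - 1*(-421374) = -31/3 - 1*(-421374) = -31/3 + 421374 = 1264091/3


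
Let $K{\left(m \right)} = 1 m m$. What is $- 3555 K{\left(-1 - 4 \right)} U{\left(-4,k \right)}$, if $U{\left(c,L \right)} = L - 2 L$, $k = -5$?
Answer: $-444375$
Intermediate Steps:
$U{\left(c,L \right)} = - L$
$K{\left(m \right)} = m^{2}$ ($K{\left(m \right)} = m m = m^{2}$)
$- 3555 K{\left(-1 - 4 \right)} U{\left(-4,k \right)} = - 3555 \left(-1 - 4\right)^{2} \left(\left(-1\right) \left(-5\right)\right) = - 3555 \left(-1 - 4\right)^{2} \cdot 5 = - 3555 \left(-5\right)^{2} \cdot 5 = - 3555 \cdot 25 \cdot 5 = \left(-3555\right) 125 = -444375$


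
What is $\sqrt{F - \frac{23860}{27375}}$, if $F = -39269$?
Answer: $\frac{i \sqrt{47085557793}}{1095} \approx 198.17 i$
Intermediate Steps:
$\sqrt{F - \frac{23860}{27375}} = \sqrt{-39269 - \frac{23860}{27375}} = \sqrt{-39269 - \frac{4772}{5475}} = \sqrt{- \frac{215002547}{5475}} = \frac{i \sqrt{47085557793}}{1095}$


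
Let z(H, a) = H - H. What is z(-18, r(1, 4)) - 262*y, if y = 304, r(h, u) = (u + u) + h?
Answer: -79648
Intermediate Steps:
r(h, u) = h + 2*u (r(h, u) = 2*u + h = h + 2*u)
z(H, a) = 0
z(-18, r(1, 4)) - 262*y = 0 - 262*304 = 0 - 79648 = -79648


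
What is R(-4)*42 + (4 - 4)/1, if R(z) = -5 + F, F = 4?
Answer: -42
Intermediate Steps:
R(z) = -1 (R(z) = -5 + 4 = -1)
R(-4)*42 + (4 - 4)/1 = -1*42 + (4 - 4)/1 = -42 + 0*1 = -42 + 0 = -42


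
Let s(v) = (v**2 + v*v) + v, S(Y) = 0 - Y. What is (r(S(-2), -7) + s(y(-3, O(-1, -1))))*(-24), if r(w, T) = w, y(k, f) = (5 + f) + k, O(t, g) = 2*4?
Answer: -5088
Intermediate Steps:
O(t, g) = 8
S(Y) = -Y
y(k, f) = 5 + f + k
s(v) = v + 2*v**2 (s(v) = (v**2 + v**2) + v = 2*v**2 + v = v + 2*v**2)
(r(S(-2), -7) + s(y(-3, O(-1, -1))))*(-24) = (-1*(-2) + (5 + 8 - 3)*(1 + 2*(5 + 8 - 3)))*(-24) = (2 + 10*(1 + 2*10))*(-24) = (2 + 10*(1 + 20))*(-24) = (2 + 10*21)*(-24) = (2 + 210)*(-24) = 212*(-24) = -5088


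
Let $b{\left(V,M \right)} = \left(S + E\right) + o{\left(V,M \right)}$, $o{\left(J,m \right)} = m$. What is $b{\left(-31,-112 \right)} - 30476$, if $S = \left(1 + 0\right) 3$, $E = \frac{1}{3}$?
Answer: $- \frac{91754}{3} \approx -30585.0$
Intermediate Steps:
$E = \frac{1}{3} \approx 0.33333$
$S = 3$ ($S = 1 \cdot 3 = 3$)
$b{\left(V,M \right)} = \frac{10}{3} + M$ ($b{\left(V,M \right)} = \left(3 + \frac{1}{3}\right) + M = \frac{10}{3} + M$)
$b{\left(-31,-112 \right)} - 30476 = \left(\frac{10}{3} - 112\right) - 30476 = - \frac{326}{3} - 30476 = - \frac{91754}{3}$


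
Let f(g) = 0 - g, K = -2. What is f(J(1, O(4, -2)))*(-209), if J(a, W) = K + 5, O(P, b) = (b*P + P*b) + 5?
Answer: 627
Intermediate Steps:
O(P, b) = 5 + 2*P*b (O(P, b) = (P*b + P*b) + 5 = 2*P*b + 5 = 5 + 2*P*b)
J(a, W) = 3 (J(a, W) = -2 + 5 = 3)
f(g) = -g
f(J(1, O(4, -2)))*(-209) = -1*3*(-209) = -3*(-209) = 627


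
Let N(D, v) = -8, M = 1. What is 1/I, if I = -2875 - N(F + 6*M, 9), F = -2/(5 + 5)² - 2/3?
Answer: -1/2867 ≈ -0.00034880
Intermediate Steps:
F = -103/150 (F = -2/(10²) - 2*⅓ = -2/100 - ⅔ = -2*1/100 - ⅔ = -1/50 - ⅔ = -103/150 ≈ -0.68667)
I = -2867 (I = -2875 - 1*(-8) = -2875 + 8 = -2867)
1/I = 1/(-2867) = -1/2867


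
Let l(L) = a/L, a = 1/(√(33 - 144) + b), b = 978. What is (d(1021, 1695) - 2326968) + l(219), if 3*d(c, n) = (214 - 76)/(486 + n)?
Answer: (-370483552826*√111 + 362332914663101*I)/(159213*(√111 - 978*I)) ≈ -2.3270e+6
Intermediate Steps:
a = 1/(978 + I*√111) (a = 1/(√(33 - 144) + 978) = 1/(√(-111) + 978) = 1/(I*√111 + 978) = 1/(978 + I*√111) ≈ 0.0010224 - 1.101e-5*I)
d(c, n) = 46/(486 + n) (d(c, n) = ((214 - 76)/(486 + n))/3 = (138/(486 + n))/3 = 46/(486 + n))
l(L) = (326/318865 - I*√111/956595)/L
(d(1021, 1695) - 2326968) + l(219) = (46/(486 + 1695) - 2326968) + 1/(219*(978 + I*√111)) = (46/2181 - 2326968) + 1/(219*(978 + I*√111)) = -5075117162/2181 + 1/(219*(978 + I*√111))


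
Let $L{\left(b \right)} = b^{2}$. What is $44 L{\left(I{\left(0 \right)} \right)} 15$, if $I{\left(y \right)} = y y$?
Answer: $0$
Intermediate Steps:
$I{\left(y \right)} = y^{2}$
$44 L{\left(I{\left(0 \right)} \right)} 15 = 44 \left(0^{2}\right)^{2} \cdot 15 = 44 \cdot 0^{2} \cdot 15 = 44 \cdot 0 \cdot 15 = 0 \cdot 15 = 0$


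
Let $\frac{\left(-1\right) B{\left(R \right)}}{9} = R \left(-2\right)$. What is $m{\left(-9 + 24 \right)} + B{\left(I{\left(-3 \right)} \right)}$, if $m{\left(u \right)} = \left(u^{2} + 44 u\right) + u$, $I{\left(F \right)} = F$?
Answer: $846$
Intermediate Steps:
$m{\left(u \right)} = u^{2} + 45 u$
$B{\left(R \right)} = 18 R$ ($B{\left(R \right)} = - 9 R \left(-2\right) = - 9 \left(- 2 R\right) = 18 R$)
$m{\left(-9 + 24 \right)} + B{\left(I{\left(-3 \right)} \right)} = \left(-9 + 24\right) \left(45 + \left(-9 + 24\right)\right) + 18 \left(-3\right) = 15 \left(45 + 15\right) - 54 = 15 \cdot 60 - 54 = 900 - 54 = 846$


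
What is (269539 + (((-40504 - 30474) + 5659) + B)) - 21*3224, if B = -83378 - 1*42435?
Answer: 10703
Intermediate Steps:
B = -125813 (B = -83378 - 42435 = -125813)
(269539 + (((-40504 - 30474) + 5659) + B)) - 21*3224 = (269539 + (((-40504 - 30474) + 5659) - 125813)) - 21*3224 = (269539 + ((-70978 + 5659) - 125813)) - 67704 = (269539 + (-65319 - 125813)) - 67704 = (269539 - 191132) - 67704 = 78407 - 67704 = 10703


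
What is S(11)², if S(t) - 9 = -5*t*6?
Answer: 103041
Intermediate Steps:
S(t) = 9 - 30*t (S(t) = 9 - 5*t*6 = 9 - 30*t)
S(11)² = (9 - 30*11)² = (9 - 330)² = (-321)² = 103041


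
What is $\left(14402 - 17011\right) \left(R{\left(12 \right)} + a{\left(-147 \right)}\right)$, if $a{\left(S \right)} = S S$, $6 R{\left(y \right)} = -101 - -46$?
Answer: $- \frac{338123791}{6} \approx -5.6354 \cdot 10^{7}$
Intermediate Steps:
$R{\left(y \right)} = - \frac{55}{6}$ ($R{\left(y \right)} = \frac{-101 - -46}{6} = \frac{-101 + 46}{6} = \frac{1}{6} \left(-55\right) = - \frac{55}{6}$)
$a{\left(S \right)} = S^{2}$
$\left(14402 - 17011\right) \left(R{\left(12 \right)} + a{\left(-147 \right)}\right) = \left(14402 - 17011\right) \left(- \frac{55}{6} + \left(-147\right)^{2}\right) = - 2609 \left(- \frac{55}{6} + 21609\right) = \left(-2609\right) \frac{129599}{6} = - \frac{338123791}{6}$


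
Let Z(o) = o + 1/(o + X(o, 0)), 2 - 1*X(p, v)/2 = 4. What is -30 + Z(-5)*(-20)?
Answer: 650/9 ≈ 72.222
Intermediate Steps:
X(p, v) = -4 (X(p, v) = 4 - 2*4 = 4 - 8 = -4)
Z(o) = o + 1/(-4 + o) (Z(o) = o + 1/(o - 4) = o + 1/(-4 + o))
-30 + Z(-5)*(-20) = -30 + ((1 + (-5)**2 - 4*(-5))/(-4 - 5))*(-20) = -30 + ((1 + 25 + 20)/(-9))*(-20) = -30 - 1/9*46*(-20) = -30 - 46/9*(-20) = -30 + 920/9 = 650/9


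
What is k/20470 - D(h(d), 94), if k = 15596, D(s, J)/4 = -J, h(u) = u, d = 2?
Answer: 3856158/10235 ≈ 376.76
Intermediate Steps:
D(s, J) = -4*J (D(s, J) = 4*(-J) = -4*J)
k/20470 - D(h(d), 94) = 15596/20470 - (-4)*94 = 15596*(1/20470) - 1*(-376) = 7798/10235 + 376 = 3856158/10235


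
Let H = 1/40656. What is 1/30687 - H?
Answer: 3323/415870224 ≈ 7.9905e-6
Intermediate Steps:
H = 1/40656 ≈ 2.4597e-5
1/30687 - H = 1/30687 - 1*1/40656 = 1/30687 - 1/40656 = 3323/415870224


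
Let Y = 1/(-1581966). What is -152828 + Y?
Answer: -241768699849/1581966 ≈ -1.5283e+5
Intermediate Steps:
Y = -1/1581966 ≈ -6.3213e-7
-152828 + Y = -152828 - 1/1581966 = -241768699849/1581966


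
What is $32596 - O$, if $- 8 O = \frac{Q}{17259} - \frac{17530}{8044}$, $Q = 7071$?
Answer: $\frac{6033756633497}{185108528} \approx 32596.0$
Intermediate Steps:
$O = \frac{40945191}{185108528}$ ($O = - \frac{\frac{7071}{17259} - \frac{17530}{8044}}{8} = - \frac{7071 \cdot \frac{1}{17259} - \frac{8765}{4022}}{8} = - \frac{\frac{2357}{5753} - \frac{8765}{4022}}{8} = \left(- \frac{1}{8}\right) \left(- \frac{40945191}{23138566}\right) = \frac{40945191}{185108528} \approx 0.2212$)
$32596 - O = 32596 - \frac{40945191}{185108528} = \frac{6033756633497}{185108528}$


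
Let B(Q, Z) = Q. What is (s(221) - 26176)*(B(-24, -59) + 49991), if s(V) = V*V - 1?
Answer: 1132452088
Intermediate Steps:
s(V) = -1 + V² (s(V) = V² - 1 = -1 + V²)
(s(221) - 26176)*(B(-24, -59) + 49991) = ((-1 + 221²) - 26176)*(-24 + 49991) = ((-1 + 48841) - 26176)*49967 = (48840 - 26176)*49967 = 22664*49967 = 1132452088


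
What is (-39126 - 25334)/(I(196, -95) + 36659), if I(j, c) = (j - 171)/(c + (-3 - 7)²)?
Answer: -16115/9166 ≈ -1.7581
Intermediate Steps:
I(j, c) = (-171 + j)/(100 + c) (I(j, c) = (-171 + j)/(c + (-10)²) = (-171 + j)/(c + 100) = (-171 + j)/(100 + c))
(-39126 - 25334)/(I(196, -95) + 36659) = (-39126 - 25334)/((-171 + 196)/(100 - 95) + 36659) = -64460/(25/5 + 36659) = -64460/((⅕)*25 + 36659) = -64460/(5 + 36659) = -64460/36664 = -64460*1/36664 = -16115/9166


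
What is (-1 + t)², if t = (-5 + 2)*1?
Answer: 16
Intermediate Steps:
t = -3 (t = -3*1 = -3)
(-1 + t)² = (-1 - 3)² = (-4)² = 16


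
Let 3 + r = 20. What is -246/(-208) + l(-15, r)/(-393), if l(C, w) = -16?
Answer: 50003/40872 ≈ 1.2234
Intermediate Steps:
r = 17 (r = -3 + 20 = 17)
-246/(-208) + l(-15, r)/(-393) = -246/(-208) - 16/(-393) = -246*(-1/208) - 16*(-1/393) = 123/104 + 16/393 = 50003/40872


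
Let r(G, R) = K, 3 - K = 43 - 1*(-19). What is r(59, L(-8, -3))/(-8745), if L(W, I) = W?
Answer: 59/8745 ≈ 0.0067467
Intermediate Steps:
K = -59 (K = 3 - (43 - 1*(-19)) = 3 - (43 + 19) = 3 - 1*62 = 3 - 62 = -59)
r(G, R) = -59
r(59, L(-8, -3))/(-8745) = -59/(-8745) = -59*(-1/8745) = 59/8745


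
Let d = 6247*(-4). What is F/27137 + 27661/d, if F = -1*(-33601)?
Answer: 88985231/678099356 ≈ 0.13123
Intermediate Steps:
d = -24988
F = 33601
F/27137 + 27661/d = 33601/27137 + 27661/(-24988) = 33601*(1/27137) + 27661*(-1/24988) = 33601/27137 - 27661/24988 = 88985231/678099356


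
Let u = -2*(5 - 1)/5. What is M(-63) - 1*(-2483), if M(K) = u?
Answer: 12407/5 ≈ 2481.4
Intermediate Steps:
u = -8/5 (u = -2*4*(⅕) = -8*⅕ = -8/5 ≈ -1.6000)
M(K) = -8/5
M(-63) - 1*(-2483) = -8/5 - 1*(-2483) = -8/5 + 2483 = 12407/5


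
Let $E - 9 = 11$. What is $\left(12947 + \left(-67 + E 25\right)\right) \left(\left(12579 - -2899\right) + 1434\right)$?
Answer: $226282560$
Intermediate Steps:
$E = 20$ ($E = 9 + 11 = 20$)
$\left(12947 + \left(-67 + E 25\right)\right) \left(\left(12579 - -2899\right) + 1434\right) = \left(12947 + \left(-67 + 20 \cdot 25\right)\right) \left(\left(12579 - -2899\right) + 1434\right) = \left(12947 + \left(-67 + 500\right)\right) \left(\left(12579 + 2899\right) + 1434\right) = \left(12947 + 433\right) \left(15478 + 1434\right) = 13380 \cdot 16912 = 226282560$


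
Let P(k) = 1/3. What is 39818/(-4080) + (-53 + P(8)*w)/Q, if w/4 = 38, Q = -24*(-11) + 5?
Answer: -5360281/548760 ≈ -9.7680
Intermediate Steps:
Q = 269 (Q = 264 + 5 = 269)
P(k) = 1/3
w = 152 (w = 4*38 = 152)
39818/(-4080) + (-53 + P(8)*w)/Q = 39818/(-4080) + (-53 + (1/3)*152)/269 = 39818*(-1/4080) + (-53 + 152/3)*(1/269) = -19909/2040 - 7/3*1/269 = -19909/2040 - 7/807 = -5360281/548760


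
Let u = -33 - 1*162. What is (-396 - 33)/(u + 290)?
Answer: -429/95 ≈ -4.5158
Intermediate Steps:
u = -195 (u = -33 - 162 = -195)
(-396 - 33)/(u + 290) = (-396 - 33)/(-195 + 290) = -429/95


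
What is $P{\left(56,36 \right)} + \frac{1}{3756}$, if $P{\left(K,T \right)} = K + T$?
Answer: $\frac{345553}{3756} \approx 92.0$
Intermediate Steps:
$P{\left(56,36 \right)} + \frac{1}{3756} = \left(56 + 36\right) + \frac{1}{3756} = 92 + \frac{1}{3756} = \frac{345553}{3756}$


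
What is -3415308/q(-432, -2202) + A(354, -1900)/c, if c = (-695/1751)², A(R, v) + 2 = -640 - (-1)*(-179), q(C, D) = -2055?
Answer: -234875984697/66174425 ≈ -3549.3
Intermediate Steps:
A(R, v) = -821 (A(R, v) = -2 + (-640 - (-1)*(-179)) = -2 + (-640 - 1*179) = -2 + (-640 - 179) = -2 - 819 = -821)
c = 483025/3066001 (c = (-695*1/1751)² = (-695/1751)² = 483025/3066001 ≈ 0.15754)
-3415308/q(-432, -2202) + A(354, -1900)/c = -3415308/(-2055) - 821/483025/3066001 = -3415308*(-1/2055) - 821*3066001/483025 = 1138436/685 - 2517186821/483025 = -234875984697/66174425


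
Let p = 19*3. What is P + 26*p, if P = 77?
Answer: 1559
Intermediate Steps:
p = 57
P + 26*p = 77 + 26*57 = 77 + 1482 = 1559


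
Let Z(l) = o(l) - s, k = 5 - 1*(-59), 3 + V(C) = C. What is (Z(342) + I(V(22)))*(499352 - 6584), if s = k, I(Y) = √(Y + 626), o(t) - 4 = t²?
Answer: 57606550272 + 492768*√645 ≈ 5.7619e+10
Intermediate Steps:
o(t) = 4 + t²
V(C) = -3 + C
k = 64 (k = 5 + 59 = 64)
I(Y) = √(626 + Y)
s = 64
Z(l) = -60 + l² (Z(l) = (4 + l²) - 1*64 = (4 + l²) - 64 = -60 + l²)
(Z(342) + I(V(22)))*(499352 - 6584) = ((-60 + 342²) + √(626 + (-3 + 22)))*(499352 - 6584) = ((-60 + 116964) + √(626 + 19))*492768 = (116904 + √645)*492768 = 57606550272 + 492768*√645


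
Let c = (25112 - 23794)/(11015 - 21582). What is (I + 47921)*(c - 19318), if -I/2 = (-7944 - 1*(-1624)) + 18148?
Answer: -4953326651360/10567 ≈ -4.6875e+8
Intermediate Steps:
c = -1318/10567 (c = 1318/(-10567) = 1318*(-1/10567) = -1318/10567 ≈ -0.12473)
I = -23656 (I = -2*((-7944 - 1*(-1624)) + 18148) = -2*((-7944 + 1624) + 18148) = -2*(-6320 + 18148) = -2*11828 = -23656)
(I + 47921)*(c - 19318) = (-23656 + 47921)*(-1318/10567 - 19318) = 24265*(-204134624/10567) = -4953326651360/10567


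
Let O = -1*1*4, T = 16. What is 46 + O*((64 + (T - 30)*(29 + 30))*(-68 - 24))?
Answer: -280370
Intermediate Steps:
O = -4 (O = -1*4 = -4)
46 + O*((64 + (T - 30)*(29 + 30))*(-68 - 24)) = 46 - 4*(64 + (16 - 30)*(29 + 30))*(-68 - 24) = 46 - 4*(64 - 14*59)*(-92) = 46 - 4*(64 - 826)*(-92) = 46 - (-3048)*(-92) = 46 - 4*70104 = 46 - 280416 = -280370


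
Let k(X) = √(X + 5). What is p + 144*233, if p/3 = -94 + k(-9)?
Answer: 33270 + 6*I ≈ 33270.0 + 6.0*I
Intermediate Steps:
k(X) = √(5 + X)
p = -282 + 6*I (p = 3*(-94 + √(5 - 9)) = 3*(-94 + √(-4)) = 3*(-94 + 2*I) = -282 + 6*I ≈ -282.0 + 6.0*I)
p + 144*233 = (-282 + 6*I) + 144*233 = (-282 + 6*I) + 33552 = 33270 + 6*I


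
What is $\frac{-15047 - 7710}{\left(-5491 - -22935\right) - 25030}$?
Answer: $\frac{22757}{7586} \approx 2.9999$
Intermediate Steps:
$\frac{-15047 - 7710}{\left(-5491 - -22935\right) - 25030} = - \frac{22757}{\left(-5491 + 22935\right) - 25030} = - \frac{22757}{17444 - 25030} = - \frac{22757}{-7586} = \left(-22757\right) \left(- \frac{1}{7586}\right) = \frac{22757}{7586}$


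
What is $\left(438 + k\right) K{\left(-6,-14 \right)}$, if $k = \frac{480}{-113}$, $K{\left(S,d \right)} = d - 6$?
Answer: $- \frac{980280}{113} \approx -8675.0$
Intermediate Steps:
$K{\left(S,d \right)} = -6 + d$
$k = - \frac{480}{113}$ ($k = 480 \left(- \frac{1}{113}\right) = - \frac{480}{113} \approx -4.2478$)
$\left(438 + k\right) K{\left(-6,-14 \right)} = \left(438 - \frac{480}{113}\right) \left(-6 - 14\right) = \frac{49014}{113} \left(-20\right) = - \frac{980280}{113}$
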